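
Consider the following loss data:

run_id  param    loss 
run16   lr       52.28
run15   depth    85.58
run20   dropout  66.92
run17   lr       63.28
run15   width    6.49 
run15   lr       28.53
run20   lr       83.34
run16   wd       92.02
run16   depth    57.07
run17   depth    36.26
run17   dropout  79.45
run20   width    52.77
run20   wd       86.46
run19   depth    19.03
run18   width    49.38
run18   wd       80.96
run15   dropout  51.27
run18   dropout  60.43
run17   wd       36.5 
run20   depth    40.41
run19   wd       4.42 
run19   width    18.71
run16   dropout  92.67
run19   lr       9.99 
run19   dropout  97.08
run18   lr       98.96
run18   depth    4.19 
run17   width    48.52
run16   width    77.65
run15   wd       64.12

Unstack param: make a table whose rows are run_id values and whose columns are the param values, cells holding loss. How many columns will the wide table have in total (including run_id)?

1 column for run_id plus 5 distinct param values → 6 columns.

6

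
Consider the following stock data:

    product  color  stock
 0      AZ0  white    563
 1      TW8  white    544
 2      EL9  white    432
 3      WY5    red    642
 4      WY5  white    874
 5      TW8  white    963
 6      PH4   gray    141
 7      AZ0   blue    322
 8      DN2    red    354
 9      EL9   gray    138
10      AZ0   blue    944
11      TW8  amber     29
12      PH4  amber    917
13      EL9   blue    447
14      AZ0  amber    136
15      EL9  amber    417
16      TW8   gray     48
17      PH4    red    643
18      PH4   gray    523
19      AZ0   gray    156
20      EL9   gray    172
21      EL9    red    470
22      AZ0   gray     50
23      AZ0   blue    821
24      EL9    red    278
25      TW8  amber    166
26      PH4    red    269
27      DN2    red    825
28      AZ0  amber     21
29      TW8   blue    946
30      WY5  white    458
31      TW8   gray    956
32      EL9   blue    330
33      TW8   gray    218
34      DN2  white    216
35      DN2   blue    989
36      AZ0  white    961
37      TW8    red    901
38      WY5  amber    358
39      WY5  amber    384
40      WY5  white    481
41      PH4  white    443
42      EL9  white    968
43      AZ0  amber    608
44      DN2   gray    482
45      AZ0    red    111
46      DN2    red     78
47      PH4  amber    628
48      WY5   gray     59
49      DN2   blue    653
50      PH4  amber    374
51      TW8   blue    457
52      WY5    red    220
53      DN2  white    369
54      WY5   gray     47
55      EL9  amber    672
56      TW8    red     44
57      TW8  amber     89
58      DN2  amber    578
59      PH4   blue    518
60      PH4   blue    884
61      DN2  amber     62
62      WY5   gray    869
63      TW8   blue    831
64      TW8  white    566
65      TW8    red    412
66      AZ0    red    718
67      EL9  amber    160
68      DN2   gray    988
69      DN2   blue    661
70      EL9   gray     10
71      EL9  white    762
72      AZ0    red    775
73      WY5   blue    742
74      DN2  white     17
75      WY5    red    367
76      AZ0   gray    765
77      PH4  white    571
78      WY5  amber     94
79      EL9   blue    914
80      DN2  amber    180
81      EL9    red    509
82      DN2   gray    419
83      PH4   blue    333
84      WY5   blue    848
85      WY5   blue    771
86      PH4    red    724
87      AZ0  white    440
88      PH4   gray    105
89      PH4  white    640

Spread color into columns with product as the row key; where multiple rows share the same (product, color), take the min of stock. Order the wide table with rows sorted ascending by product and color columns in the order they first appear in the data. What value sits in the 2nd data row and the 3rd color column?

With rows sorted ascending by product, row 2 is product=DN2. color columns in first-appearance order: white, red, gray, blue, amber; column 3 is gray.
Long rows with product=DN2, color=gray: min(482, 988, 419) = 419.

419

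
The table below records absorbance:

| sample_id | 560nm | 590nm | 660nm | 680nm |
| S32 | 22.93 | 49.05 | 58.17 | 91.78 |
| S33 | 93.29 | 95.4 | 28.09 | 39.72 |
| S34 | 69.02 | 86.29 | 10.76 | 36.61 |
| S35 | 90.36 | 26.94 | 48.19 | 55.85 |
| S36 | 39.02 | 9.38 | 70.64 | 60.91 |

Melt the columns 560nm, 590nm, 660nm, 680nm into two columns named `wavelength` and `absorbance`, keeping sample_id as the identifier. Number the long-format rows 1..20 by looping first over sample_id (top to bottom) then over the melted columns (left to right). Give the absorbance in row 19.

20 rows total (5 × 4). Row 19: index ⌊(19-1)/4⌋ = 4 into sample_id → S36; (19-1) mod 4 = 2 into the melted columns → 660nm.
So row 19 is (S36, 660nm, 70.64); absorbance = 70.64.

70.64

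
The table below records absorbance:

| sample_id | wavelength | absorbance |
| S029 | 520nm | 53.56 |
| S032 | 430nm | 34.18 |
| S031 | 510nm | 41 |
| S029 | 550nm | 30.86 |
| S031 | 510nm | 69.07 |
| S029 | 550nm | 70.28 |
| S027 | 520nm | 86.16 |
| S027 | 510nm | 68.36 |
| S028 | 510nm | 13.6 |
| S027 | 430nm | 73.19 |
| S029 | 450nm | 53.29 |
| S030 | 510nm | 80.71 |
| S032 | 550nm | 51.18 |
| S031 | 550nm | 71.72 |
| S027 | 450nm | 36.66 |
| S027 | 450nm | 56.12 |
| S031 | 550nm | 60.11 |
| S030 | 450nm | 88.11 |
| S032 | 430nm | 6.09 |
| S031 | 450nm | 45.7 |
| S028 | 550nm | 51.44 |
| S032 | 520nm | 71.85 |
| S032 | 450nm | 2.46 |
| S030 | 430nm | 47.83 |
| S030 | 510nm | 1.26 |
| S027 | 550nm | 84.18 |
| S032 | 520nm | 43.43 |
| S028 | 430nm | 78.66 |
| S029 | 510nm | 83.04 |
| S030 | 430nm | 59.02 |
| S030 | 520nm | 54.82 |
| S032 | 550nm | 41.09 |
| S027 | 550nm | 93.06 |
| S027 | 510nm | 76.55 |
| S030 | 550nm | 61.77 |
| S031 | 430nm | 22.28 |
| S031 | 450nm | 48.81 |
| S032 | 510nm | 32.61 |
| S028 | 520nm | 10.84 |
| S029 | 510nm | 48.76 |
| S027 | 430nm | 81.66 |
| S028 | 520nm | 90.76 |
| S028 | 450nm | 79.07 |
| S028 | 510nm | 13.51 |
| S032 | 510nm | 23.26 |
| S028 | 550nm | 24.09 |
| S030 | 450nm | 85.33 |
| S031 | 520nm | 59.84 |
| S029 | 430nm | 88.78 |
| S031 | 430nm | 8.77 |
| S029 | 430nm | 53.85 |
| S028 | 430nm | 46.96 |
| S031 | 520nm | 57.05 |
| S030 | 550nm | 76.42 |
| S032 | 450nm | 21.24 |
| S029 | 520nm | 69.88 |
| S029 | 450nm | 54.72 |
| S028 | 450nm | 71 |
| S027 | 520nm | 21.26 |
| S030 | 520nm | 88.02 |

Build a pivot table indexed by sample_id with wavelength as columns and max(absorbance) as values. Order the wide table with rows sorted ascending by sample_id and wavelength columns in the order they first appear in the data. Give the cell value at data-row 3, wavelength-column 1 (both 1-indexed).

With rows sorted ascending by sample_id, row 3 is sample_id=S029. wavelength columns in first-appearance order: 520nm, 430nm, 510nm, 550nm, 450nm; column 1 is 520nm.
Long rows with sample_id=S029, wavelength=520nm: max(53.56, 69.88) = 69.88.

69.88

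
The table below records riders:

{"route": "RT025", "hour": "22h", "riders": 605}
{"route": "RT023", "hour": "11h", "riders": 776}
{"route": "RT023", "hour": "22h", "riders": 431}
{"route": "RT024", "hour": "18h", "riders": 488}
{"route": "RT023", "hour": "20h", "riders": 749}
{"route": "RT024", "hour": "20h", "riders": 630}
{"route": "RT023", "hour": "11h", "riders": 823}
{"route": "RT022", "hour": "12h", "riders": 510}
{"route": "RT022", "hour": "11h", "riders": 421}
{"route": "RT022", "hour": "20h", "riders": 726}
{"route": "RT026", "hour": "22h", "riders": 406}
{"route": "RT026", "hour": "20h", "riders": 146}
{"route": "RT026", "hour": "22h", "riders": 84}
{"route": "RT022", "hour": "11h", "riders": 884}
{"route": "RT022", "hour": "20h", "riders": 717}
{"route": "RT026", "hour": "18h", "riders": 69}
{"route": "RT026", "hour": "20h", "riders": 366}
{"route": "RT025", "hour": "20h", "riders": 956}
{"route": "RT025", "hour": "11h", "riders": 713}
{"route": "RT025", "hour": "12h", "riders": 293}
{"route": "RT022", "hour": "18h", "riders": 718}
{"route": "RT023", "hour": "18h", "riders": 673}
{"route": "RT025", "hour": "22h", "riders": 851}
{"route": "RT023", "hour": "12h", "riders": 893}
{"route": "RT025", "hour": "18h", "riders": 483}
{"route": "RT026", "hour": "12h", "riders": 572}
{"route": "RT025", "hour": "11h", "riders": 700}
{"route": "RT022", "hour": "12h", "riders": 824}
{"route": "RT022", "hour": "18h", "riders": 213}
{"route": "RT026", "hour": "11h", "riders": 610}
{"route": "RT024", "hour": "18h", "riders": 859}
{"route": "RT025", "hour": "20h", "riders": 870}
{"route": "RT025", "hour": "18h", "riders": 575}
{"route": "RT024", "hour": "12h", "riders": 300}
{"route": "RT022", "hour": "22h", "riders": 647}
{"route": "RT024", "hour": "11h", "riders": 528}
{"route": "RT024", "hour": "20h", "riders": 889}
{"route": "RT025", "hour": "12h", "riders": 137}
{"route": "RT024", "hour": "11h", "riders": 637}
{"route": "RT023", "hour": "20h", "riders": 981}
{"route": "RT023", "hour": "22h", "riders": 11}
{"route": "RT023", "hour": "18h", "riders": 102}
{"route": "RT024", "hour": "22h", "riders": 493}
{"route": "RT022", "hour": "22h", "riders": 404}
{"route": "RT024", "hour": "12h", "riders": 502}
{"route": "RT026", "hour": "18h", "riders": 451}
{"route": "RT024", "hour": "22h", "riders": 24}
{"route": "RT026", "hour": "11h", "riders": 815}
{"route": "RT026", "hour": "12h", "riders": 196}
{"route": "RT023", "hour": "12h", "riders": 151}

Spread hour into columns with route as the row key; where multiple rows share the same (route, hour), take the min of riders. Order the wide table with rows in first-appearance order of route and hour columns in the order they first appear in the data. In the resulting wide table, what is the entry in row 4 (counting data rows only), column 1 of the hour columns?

With rows in first-appearance order of route, row 4 is route=RT022. hour columns in first-appearance order: 22h, 11h, 18h, 20h, 12h; column 1 is 22h.
Long rows with route=RT022, hour=22h: min(647, 404) = 404.

404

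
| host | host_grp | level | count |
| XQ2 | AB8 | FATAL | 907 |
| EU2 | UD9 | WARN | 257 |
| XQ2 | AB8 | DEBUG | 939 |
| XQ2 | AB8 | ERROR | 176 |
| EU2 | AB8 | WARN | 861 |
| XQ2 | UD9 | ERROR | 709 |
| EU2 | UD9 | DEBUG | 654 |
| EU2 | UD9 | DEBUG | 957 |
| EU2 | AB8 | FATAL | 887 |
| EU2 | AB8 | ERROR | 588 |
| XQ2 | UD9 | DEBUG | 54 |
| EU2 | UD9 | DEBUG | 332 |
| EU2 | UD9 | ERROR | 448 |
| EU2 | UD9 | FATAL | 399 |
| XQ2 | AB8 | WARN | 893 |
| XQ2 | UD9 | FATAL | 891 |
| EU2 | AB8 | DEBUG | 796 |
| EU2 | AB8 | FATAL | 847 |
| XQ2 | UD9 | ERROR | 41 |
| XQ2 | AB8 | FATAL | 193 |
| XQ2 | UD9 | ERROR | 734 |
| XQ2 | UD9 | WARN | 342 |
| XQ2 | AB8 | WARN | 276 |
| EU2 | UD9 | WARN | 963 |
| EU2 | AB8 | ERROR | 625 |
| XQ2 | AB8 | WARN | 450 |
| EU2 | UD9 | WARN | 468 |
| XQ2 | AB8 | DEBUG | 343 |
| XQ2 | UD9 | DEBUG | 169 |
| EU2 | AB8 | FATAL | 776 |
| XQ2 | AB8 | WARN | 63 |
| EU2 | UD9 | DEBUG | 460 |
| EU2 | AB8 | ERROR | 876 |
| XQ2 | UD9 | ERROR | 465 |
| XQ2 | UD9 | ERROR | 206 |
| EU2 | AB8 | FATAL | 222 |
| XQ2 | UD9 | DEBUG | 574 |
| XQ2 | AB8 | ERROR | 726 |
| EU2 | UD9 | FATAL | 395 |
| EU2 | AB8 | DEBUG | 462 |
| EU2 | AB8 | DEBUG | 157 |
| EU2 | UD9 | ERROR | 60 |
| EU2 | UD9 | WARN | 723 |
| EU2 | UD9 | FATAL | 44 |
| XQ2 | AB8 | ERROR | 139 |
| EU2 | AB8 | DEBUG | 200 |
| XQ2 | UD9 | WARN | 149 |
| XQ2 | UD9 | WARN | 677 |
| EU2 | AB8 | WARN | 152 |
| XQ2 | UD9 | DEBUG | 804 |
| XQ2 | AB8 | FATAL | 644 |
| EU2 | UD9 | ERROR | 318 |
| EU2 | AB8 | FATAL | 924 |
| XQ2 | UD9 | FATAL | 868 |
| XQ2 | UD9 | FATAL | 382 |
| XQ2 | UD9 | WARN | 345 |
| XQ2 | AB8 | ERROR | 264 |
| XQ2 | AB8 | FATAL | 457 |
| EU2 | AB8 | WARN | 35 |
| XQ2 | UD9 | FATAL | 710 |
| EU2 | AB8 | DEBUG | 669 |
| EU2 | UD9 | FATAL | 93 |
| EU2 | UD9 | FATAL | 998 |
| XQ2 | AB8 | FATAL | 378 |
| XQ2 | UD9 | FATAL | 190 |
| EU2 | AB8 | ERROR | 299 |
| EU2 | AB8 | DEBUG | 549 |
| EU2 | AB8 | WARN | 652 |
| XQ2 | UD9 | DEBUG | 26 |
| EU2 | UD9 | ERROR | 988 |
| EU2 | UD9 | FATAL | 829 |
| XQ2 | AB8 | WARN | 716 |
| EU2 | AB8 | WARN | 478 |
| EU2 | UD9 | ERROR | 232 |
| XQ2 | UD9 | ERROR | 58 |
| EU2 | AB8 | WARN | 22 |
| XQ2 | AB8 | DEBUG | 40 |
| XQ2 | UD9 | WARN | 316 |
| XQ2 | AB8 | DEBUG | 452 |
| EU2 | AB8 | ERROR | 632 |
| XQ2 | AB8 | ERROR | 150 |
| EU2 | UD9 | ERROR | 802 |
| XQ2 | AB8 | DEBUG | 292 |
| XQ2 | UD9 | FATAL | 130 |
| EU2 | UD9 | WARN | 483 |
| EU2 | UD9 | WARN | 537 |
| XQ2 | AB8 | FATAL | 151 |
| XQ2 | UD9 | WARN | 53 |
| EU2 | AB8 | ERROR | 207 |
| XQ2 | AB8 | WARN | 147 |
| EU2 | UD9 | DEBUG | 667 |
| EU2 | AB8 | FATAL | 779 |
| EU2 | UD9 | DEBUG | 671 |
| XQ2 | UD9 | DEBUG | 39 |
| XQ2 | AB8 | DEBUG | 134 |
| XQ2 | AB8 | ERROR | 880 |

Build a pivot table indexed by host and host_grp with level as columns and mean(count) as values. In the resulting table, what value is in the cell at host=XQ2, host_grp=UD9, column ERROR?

Rows with host=XQ2, host_grp=UD9 and level=ERROR: count values are 709, 41, 734, 465, 206, 58.
(709 + 41 + 734 + 465 + 206 + 58) / 6 = 368.83.

368.83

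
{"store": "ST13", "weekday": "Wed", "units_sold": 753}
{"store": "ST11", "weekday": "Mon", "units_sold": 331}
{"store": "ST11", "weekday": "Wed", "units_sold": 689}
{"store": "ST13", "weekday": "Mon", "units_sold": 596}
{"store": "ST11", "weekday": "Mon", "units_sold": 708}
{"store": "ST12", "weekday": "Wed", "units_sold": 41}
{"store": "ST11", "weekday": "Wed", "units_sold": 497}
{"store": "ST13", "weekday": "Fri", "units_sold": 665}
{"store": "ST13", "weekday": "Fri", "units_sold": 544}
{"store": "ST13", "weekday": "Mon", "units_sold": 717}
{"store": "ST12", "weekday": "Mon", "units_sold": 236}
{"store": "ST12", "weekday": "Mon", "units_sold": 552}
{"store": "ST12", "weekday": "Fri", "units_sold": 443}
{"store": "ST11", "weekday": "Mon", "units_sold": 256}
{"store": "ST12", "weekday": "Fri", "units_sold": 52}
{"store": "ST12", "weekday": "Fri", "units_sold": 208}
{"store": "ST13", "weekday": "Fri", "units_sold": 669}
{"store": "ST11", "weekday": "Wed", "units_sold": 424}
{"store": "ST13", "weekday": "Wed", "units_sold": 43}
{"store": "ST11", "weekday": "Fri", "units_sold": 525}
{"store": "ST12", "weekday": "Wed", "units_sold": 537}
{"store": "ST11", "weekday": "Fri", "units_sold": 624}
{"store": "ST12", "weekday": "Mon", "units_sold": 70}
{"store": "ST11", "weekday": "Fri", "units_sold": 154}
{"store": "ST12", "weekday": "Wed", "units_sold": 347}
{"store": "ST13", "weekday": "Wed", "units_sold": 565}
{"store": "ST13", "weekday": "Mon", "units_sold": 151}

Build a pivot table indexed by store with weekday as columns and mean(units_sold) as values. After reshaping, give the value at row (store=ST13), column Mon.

Rows with store=ST13 and weekday=Mon: units_sold values are 596, 717, 151.
(596 + 717 + 151) / 3 = 488.

488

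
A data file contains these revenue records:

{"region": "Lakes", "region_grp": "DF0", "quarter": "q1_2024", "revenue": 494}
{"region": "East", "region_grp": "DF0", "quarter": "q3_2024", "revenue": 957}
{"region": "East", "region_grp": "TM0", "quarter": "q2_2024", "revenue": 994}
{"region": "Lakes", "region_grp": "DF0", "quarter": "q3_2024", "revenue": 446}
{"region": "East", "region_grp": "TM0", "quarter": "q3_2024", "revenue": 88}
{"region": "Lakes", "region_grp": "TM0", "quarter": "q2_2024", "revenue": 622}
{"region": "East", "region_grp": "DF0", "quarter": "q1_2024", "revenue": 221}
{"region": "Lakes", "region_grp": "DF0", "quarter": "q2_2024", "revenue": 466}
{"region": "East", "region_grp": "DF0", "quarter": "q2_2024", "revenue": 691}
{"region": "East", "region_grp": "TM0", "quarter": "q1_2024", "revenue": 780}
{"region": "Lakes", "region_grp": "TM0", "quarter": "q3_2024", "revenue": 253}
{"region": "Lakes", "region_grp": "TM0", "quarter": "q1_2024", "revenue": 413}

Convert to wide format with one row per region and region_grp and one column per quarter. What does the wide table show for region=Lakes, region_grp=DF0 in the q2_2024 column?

466

Wide layout: rows indexed by region and region_grp, columns are the 3 distinct quarter values (q1_2024, q3_2024, q2_2024).
Cell (region=Lakes, region_grp=DF0, quarter=q2_2024) draws from the long row where region=Lakes, region_grp=DF0 and quarter=q2_2024, which has revenue=466.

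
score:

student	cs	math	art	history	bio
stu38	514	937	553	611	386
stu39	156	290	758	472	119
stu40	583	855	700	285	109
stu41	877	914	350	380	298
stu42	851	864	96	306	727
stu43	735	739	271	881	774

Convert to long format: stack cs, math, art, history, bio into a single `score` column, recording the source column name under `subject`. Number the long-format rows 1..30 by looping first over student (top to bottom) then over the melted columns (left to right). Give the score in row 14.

30 rows total (6 × 5). Row 14: index ⌊(14-1)/5⌋ = 2 into student → stu40; (14-1) mod 5 = 3 into the melted columns → history.
So row 14 is (stu40, history, 285); score = 285.

285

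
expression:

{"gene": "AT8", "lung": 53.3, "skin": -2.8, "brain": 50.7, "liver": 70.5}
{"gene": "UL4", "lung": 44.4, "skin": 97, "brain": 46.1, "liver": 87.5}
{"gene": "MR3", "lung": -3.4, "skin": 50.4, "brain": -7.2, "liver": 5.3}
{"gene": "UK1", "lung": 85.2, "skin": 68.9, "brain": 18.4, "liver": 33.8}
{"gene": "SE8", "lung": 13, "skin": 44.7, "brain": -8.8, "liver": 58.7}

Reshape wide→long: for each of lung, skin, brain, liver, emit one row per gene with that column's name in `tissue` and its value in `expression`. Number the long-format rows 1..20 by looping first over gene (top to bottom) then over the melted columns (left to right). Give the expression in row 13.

20 rows total (5 × 4). Row 13: index ⌊(13-1)/4⌋ = 3 into gene → UK1; (13-1) mod 4 = 0 into the melted columns → lung.
So row 13 is (UK1, lung, 85.2); expression = 85.2.

85.2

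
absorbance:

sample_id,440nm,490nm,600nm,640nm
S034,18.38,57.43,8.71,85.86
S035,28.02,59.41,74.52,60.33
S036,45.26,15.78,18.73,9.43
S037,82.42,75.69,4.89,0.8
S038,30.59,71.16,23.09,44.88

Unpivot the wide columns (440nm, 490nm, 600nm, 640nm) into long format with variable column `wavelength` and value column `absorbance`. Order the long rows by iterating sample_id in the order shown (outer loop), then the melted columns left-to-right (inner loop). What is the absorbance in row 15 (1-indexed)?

4.89

20 rows total (5 × 4). Row 15: index ⌊(15-1)/4⌋ = 3 into sample_id → S037; (15-1) mod 4 = 2 into the melted columns → 600nm.
So row 15 is (S037, 600nm, 4.89); absorbance = 4.89.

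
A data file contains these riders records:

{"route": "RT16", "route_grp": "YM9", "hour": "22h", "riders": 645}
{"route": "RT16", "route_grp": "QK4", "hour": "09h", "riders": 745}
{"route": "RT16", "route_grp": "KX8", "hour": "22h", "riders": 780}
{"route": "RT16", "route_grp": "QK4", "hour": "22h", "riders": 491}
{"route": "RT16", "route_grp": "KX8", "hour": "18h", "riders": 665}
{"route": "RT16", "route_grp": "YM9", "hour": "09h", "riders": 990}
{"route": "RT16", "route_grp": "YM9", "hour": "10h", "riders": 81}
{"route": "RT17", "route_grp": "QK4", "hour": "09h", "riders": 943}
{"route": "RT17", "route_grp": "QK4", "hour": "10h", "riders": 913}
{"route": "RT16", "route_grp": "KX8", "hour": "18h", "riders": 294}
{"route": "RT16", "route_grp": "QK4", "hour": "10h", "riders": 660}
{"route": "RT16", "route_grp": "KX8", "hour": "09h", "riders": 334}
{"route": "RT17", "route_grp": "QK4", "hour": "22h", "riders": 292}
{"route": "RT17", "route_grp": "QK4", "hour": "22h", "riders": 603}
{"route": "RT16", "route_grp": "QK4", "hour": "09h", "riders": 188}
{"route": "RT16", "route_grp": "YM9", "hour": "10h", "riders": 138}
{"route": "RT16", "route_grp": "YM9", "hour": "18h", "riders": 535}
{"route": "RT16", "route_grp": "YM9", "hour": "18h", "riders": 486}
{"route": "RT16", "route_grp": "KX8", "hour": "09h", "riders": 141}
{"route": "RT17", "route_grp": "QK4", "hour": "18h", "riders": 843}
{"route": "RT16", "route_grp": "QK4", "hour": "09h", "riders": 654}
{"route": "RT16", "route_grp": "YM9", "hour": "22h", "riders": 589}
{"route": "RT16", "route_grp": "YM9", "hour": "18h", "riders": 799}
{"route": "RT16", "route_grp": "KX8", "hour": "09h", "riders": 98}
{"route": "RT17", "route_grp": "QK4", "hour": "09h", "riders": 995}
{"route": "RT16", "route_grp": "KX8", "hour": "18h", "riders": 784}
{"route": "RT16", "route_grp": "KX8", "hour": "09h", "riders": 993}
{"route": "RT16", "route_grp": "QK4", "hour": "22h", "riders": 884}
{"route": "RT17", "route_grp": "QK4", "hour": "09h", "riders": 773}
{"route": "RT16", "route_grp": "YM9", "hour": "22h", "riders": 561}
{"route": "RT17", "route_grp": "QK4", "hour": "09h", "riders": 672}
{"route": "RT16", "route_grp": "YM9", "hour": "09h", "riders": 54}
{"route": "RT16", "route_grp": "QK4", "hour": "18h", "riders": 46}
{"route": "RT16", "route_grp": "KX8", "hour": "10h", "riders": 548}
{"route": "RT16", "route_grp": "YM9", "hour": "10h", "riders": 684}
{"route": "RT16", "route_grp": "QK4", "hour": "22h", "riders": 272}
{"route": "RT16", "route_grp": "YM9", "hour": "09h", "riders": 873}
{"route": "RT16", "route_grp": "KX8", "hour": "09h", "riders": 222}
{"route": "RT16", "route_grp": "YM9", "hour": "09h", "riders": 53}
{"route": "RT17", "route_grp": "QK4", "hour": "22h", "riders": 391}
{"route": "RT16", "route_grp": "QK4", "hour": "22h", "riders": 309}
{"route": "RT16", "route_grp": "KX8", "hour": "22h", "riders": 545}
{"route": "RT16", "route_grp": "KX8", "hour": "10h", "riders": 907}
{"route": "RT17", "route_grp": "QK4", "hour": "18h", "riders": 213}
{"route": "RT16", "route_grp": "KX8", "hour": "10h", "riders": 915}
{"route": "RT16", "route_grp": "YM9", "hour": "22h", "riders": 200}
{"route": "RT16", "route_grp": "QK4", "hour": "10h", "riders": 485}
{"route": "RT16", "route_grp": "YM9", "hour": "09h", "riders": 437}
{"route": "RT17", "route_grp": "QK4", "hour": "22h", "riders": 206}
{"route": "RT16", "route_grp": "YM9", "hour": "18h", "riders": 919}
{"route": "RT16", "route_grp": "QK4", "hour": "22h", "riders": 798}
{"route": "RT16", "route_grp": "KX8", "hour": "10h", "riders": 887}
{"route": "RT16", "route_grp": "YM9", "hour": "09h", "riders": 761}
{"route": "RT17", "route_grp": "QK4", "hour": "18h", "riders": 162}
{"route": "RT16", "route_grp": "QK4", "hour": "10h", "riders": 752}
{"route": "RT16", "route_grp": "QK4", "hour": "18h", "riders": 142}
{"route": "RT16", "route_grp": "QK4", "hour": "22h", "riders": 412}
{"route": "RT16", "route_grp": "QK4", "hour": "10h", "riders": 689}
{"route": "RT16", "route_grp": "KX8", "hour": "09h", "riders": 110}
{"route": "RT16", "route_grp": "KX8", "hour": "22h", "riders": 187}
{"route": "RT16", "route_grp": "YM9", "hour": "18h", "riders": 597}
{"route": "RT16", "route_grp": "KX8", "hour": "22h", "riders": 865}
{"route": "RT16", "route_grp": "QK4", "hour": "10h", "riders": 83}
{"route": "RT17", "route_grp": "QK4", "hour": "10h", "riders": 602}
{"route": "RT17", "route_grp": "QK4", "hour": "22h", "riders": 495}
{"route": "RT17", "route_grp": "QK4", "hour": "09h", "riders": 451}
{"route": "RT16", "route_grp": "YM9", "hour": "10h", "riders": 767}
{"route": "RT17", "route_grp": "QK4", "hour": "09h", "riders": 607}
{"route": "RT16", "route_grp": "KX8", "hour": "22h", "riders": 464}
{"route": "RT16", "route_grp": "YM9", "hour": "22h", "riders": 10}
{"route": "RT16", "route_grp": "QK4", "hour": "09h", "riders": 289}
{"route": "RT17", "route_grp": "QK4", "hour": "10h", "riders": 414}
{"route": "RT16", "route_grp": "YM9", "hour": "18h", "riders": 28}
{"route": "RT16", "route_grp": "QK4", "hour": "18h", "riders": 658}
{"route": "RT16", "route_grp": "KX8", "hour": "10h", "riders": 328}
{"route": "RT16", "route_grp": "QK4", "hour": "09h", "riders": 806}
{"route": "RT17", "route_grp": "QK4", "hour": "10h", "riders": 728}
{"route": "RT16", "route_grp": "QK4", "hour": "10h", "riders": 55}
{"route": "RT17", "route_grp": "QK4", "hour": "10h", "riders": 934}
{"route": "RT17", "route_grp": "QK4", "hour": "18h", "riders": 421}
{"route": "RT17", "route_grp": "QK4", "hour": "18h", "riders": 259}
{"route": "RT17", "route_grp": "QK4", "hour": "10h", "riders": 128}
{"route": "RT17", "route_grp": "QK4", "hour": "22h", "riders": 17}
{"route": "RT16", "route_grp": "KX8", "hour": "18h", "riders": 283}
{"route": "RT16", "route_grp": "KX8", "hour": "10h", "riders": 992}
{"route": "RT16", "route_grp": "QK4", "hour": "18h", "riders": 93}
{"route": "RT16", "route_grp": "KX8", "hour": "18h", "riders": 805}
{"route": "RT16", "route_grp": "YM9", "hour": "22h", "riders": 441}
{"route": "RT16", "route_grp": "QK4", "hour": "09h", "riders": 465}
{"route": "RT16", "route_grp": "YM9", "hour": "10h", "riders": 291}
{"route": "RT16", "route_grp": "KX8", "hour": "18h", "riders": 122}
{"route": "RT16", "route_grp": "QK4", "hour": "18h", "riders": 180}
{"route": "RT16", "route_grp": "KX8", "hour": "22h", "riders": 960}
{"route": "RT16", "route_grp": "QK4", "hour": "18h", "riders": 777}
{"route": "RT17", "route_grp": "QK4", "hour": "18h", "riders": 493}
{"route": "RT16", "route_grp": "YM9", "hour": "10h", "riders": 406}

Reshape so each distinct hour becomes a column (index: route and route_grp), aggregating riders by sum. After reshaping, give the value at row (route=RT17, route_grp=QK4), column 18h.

2391

Rows with route=RT17, route_grp=QK4 and hour=18h: riders values are 843, 213, 162, 421, 259, 493.
843 + 213 + 162 + 421 + 259 + 493 = 2391.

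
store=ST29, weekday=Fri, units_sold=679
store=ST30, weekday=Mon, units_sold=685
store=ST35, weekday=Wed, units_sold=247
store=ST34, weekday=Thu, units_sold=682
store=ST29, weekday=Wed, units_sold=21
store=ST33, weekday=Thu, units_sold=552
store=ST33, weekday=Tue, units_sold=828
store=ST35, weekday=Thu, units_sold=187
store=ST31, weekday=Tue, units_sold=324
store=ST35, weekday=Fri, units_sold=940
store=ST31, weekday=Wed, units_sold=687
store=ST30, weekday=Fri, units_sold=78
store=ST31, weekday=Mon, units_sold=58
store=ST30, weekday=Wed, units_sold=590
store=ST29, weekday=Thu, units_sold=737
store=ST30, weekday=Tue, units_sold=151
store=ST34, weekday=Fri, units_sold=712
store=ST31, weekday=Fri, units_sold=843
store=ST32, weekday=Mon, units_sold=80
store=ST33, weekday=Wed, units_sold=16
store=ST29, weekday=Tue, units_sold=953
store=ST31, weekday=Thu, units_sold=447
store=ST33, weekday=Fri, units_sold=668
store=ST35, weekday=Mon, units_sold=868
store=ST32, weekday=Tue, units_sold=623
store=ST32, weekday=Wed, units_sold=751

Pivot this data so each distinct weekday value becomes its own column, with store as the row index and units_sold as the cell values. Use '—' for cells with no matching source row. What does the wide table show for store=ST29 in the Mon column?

No long-format row has store=ST29 and weekday=Mon, so the cell is —.

—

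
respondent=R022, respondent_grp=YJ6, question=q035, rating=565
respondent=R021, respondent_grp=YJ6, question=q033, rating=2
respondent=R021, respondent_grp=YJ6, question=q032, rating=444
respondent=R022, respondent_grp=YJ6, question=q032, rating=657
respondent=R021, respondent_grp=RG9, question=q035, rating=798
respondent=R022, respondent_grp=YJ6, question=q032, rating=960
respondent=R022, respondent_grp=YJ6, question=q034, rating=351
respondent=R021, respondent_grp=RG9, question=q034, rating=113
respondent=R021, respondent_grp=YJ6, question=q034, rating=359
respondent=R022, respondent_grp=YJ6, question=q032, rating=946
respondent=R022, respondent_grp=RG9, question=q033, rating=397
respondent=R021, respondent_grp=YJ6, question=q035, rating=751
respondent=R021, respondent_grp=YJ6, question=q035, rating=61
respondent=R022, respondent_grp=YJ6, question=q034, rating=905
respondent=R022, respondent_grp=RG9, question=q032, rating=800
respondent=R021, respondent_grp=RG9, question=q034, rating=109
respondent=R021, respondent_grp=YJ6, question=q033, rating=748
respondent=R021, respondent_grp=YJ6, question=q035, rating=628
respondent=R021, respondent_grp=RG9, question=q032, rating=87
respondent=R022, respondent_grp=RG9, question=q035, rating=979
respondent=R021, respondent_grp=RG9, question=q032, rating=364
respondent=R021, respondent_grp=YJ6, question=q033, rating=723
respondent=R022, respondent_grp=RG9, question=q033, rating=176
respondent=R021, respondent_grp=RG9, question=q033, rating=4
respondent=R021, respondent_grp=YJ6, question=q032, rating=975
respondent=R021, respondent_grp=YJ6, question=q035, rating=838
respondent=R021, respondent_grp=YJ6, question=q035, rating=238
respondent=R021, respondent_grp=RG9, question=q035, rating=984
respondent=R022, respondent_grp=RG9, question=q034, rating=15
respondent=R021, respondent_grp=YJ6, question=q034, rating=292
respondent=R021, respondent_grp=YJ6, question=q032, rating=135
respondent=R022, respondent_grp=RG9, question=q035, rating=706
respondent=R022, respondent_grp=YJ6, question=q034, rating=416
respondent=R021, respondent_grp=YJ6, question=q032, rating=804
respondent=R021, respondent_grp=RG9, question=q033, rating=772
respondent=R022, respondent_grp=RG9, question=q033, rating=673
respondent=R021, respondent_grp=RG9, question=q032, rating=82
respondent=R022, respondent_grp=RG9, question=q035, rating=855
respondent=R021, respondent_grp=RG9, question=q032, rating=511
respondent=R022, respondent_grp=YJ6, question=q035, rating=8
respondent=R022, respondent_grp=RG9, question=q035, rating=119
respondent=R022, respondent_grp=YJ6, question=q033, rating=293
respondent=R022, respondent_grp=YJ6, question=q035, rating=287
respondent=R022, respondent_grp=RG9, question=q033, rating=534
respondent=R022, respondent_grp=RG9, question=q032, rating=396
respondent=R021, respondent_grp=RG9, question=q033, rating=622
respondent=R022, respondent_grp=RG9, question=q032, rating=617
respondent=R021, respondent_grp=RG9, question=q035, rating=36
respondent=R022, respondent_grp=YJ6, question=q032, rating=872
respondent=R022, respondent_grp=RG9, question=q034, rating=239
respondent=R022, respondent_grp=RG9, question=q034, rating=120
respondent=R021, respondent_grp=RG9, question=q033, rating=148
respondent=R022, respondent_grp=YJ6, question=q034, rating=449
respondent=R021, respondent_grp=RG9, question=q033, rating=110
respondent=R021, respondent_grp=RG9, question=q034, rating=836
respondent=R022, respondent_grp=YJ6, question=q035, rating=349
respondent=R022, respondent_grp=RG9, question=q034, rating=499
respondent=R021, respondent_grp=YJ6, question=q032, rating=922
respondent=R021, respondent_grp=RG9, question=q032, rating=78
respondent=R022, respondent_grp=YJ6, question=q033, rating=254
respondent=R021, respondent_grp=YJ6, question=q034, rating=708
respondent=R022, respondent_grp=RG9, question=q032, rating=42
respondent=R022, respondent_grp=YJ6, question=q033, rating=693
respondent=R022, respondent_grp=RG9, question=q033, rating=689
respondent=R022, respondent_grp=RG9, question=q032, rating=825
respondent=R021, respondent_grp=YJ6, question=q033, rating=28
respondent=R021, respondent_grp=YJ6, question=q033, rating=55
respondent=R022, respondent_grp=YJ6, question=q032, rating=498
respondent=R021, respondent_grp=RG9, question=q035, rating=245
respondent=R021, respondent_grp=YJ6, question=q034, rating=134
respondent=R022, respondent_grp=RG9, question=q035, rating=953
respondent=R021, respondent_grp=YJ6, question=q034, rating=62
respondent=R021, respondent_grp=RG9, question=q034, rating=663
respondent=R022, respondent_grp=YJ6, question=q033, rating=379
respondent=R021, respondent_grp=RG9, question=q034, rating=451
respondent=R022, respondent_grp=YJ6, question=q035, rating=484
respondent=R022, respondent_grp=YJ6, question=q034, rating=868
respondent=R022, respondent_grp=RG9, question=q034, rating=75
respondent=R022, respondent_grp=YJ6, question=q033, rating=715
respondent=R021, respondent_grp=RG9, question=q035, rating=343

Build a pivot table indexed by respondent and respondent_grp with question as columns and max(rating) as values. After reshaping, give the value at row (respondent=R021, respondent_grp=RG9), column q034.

Rows with respondent=R021, respondent_grp=RG9 and question=q034: rating values are 113, 109, 836, 663, 451.
max(113, 109, 836, 663, 451) = 836.

836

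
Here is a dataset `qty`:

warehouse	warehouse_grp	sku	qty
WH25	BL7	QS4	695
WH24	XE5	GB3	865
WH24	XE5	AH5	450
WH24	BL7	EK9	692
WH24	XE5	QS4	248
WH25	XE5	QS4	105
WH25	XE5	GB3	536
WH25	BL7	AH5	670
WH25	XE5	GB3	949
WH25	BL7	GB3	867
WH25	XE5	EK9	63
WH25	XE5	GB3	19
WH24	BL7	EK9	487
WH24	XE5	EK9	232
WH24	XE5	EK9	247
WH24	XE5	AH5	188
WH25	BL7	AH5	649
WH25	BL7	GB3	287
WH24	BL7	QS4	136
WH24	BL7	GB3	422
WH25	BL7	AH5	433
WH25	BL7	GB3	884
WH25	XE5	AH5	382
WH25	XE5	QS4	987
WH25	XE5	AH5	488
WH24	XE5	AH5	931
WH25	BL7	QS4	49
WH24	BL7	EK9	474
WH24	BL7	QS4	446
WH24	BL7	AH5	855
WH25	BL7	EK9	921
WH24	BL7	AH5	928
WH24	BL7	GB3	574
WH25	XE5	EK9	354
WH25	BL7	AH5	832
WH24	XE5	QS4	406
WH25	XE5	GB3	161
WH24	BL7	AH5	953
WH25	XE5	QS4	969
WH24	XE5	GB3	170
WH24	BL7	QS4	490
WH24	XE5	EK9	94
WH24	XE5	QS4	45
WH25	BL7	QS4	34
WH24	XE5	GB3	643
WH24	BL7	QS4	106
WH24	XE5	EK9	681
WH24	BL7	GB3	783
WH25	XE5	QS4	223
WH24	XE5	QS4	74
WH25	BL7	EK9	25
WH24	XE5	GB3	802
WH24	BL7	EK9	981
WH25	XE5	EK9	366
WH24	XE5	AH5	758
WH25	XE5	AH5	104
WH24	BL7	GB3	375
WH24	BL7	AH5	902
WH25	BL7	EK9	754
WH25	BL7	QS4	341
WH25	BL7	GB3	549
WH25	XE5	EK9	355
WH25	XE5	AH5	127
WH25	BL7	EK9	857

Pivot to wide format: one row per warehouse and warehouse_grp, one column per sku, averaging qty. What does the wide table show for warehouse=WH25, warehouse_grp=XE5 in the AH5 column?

Rows with warehouse=WH25, warehouse_grp=XE5 and sku=AH5: qty values are 382, 488, 104, 127.
(382 + 488 + 104 + 127) / 4 = 275.25.

275.25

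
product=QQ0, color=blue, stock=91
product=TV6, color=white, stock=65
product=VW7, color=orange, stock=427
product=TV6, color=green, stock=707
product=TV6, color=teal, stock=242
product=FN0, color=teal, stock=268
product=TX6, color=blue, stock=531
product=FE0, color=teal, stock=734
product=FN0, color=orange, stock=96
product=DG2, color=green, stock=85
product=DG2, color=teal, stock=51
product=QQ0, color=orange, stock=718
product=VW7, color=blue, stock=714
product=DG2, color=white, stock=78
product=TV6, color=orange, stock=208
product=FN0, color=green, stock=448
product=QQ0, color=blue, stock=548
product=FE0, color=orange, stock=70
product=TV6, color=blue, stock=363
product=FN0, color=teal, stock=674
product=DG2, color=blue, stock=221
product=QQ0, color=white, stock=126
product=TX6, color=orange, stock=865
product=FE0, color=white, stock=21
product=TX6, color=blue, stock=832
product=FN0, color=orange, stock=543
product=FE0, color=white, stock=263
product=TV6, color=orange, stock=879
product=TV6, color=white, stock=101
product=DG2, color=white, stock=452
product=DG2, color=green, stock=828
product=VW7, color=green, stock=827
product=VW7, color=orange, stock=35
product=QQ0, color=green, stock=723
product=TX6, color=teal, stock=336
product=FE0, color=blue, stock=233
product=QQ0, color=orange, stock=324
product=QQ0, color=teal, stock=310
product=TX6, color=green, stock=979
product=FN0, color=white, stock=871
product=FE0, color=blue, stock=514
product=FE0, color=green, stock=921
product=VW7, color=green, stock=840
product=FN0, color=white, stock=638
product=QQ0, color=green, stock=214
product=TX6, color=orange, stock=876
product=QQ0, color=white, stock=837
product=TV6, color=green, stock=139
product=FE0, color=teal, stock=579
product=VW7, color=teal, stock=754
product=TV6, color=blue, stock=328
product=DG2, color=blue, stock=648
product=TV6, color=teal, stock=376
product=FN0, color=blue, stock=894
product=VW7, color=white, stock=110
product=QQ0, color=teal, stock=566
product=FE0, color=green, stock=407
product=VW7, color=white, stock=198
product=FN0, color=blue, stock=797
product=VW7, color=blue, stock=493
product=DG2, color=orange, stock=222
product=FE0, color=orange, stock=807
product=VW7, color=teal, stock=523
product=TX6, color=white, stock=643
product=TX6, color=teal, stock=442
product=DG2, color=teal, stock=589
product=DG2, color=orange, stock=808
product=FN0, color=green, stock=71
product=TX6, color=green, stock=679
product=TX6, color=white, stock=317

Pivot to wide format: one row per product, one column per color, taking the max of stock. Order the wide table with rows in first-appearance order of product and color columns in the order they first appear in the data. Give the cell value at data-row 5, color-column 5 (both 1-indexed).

With rows in first-appearance order of product, row 5 is product=TX6. color columns in first-appearance order: blue, white, orange, green, teal; column 5 is teal.
Long rows with product=TX6, color=teal: max(336, 442) = 442.

442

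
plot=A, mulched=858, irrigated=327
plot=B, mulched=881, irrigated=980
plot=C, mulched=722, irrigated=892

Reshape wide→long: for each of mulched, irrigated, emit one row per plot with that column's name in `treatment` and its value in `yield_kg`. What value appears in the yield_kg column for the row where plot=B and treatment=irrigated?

Unpivoting turns each (plot, wide-column) pair into one long row.
The wide cell at row B, column irrigated holds 980, so the long row (B, irrigated) has yield_kg=980.

980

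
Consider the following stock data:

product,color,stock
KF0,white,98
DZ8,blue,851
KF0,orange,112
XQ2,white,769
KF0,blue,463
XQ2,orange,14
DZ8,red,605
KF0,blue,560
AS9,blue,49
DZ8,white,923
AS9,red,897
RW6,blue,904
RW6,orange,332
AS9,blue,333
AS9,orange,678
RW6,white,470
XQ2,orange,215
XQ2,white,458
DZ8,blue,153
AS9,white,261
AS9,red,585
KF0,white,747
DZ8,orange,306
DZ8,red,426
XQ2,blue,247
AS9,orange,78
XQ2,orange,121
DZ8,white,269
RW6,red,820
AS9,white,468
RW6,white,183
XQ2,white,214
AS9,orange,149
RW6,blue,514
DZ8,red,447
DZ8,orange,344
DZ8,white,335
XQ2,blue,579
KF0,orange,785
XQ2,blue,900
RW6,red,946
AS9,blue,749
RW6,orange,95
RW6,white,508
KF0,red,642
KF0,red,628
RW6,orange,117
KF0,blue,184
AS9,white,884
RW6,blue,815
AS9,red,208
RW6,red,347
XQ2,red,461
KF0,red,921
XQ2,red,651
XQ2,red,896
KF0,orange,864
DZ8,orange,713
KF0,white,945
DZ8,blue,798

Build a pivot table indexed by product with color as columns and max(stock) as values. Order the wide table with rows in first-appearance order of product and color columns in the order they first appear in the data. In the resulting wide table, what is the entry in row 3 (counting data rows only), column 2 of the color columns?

With rows in first-appearance order of product, row 3 is product=XQ2. color columns in first-appearance order: white, blue, orange, red; column 2 is blue.
Long rows with product=XQ2, color=blue: max(247, 579, 900) = 900.

900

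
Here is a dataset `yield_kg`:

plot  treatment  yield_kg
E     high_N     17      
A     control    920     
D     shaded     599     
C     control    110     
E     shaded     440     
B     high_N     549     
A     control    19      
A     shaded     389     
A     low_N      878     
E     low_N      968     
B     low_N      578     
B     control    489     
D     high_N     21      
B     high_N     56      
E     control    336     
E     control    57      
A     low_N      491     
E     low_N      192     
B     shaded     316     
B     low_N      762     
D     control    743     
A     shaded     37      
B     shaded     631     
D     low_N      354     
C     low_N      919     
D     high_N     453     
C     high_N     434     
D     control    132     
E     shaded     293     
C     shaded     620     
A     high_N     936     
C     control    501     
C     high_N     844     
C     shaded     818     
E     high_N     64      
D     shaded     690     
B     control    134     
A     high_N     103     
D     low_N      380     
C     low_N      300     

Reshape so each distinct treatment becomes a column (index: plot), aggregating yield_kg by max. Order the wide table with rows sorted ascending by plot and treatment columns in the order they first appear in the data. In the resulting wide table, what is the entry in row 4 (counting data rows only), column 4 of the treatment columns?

With rows sorted ascending by plot, row 4 is plot=D. treatment columns in first-appearance order: high_N, control, shaded, low_N; column 4 is low_N.
Long rows with plot=D, treatment=low_N: max(354, 380) = 380.

380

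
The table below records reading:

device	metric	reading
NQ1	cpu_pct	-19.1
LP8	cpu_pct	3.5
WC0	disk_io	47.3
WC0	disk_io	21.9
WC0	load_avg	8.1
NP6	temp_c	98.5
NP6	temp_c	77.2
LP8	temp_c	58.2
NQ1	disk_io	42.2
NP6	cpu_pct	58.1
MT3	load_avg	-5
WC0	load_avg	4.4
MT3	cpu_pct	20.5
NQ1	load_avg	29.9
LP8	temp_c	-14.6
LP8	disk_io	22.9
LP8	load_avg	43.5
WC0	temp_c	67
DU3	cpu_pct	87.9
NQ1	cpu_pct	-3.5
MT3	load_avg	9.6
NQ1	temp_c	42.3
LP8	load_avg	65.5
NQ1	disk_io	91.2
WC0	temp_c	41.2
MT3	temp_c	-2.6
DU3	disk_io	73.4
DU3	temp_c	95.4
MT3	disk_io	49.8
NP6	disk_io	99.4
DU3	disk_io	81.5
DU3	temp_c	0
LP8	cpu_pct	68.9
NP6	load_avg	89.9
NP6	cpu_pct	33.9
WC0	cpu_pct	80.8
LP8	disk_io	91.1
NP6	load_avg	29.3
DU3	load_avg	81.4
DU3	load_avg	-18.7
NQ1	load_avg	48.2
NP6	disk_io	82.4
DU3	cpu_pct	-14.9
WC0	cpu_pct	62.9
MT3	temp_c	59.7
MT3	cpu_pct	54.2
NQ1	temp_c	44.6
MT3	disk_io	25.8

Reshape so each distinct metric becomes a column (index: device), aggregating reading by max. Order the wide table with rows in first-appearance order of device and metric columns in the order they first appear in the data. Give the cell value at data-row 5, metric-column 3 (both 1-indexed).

9.6

With rows in first-appearance order of device, row 5 is device=MT3. metric columns in first-appearance order: cpu_pct, disk_io, load_avg, temp_c; column 3 is load_avg.
Long rows with device=MT3, metric=load_avg: max(-5, 9.6) = 9.6.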